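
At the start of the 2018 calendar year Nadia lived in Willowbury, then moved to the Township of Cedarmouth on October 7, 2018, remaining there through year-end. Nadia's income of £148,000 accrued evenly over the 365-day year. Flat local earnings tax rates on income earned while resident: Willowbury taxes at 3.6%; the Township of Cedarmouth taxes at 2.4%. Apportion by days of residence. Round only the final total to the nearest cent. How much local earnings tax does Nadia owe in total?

Willowbury, January 1 – October 6, 2018: 279 days → £148,000 × 3.6% × 279/365 = £4,072.6356
The Township of Cedarmouth, October 7 – December 31, 2018: 86 days → £148,000 × 2.4% × 86/365 = £836.9096
Total = £4,909.5452

£4,909.55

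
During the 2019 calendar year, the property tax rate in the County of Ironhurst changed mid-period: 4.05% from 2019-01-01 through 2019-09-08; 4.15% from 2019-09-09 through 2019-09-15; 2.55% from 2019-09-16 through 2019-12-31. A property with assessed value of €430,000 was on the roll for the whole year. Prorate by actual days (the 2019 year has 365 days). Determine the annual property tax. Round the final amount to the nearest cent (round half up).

2019-01-01 to 2019-09-08: 251 days at 4.05% → €430,000 × 4.05% × 251/365 = €11,975.7945
2019-09-09 to 2019-09-15: 7 days at 4.15% → €430,000 × 4.15% × 7/365 = €342.2329
2019-09-16 to 2019-12-31: 107 days at 2.55% → €430,000 × 2.55% × 107/365 = €3,214.3973
Total = €15,532.4247

€15,532.42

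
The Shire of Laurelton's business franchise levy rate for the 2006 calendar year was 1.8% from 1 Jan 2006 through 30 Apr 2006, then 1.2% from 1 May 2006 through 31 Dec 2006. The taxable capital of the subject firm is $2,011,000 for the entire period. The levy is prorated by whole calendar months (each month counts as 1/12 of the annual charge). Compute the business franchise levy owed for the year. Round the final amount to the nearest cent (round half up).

1 Jan – 30 Apr 2006: 4 months at 1.8% → $2,011,000 × 1.8% × 4/12 = $12,066.0000
1 May – 31 Dec 2006: 8 months at 1.2% → $2,011,000 × 1.2% × 8/12 = $16,088.0000
Total = $28,154.0000

$28,154.00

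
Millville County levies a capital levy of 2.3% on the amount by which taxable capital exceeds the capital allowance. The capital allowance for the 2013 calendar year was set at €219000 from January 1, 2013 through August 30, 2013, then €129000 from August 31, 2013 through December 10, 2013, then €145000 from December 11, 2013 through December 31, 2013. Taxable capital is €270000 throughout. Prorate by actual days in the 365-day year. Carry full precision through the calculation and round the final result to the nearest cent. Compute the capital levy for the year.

January 1 – August 30, 2013: 242 days, exemption €219000 → (€270000 − €219000) × 2.3% × 242/365 = €777.7151
August 31 – December 10, 2013: 102 days, exemption €129000 → (€270000 − €129000) × 2.3% × 102/365 = €906.2630
December 11 – December 31, 2013: 21 days, exemption €145000 → (€270000 − €145000) × 2.3% × 21/365 = €165.4110
Total = €1849.3890

€1849.39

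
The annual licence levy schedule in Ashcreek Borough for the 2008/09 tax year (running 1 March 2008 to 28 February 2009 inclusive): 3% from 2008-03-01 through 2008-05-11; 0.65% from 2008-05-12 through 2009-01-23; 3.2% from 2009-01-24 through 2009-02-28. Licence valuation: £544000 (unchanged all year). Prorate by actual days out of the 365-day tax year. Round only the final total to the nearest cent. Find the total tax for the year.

2008-03-01 to 2008-05-11: 72 days at 3% → £544000 × 3% × 72/365 = £3219.2877
2008-05-12 to 2009-01-23: 257 days at 0.65% → £544000 × 0.65% × 257/365 = £2489.7315
2009-01-24 to 2009-02-28: 36 days at 3.2% → £544000 × 3.2% × 36/365 = £1716.9534
Total = £7425.9726

£7425.97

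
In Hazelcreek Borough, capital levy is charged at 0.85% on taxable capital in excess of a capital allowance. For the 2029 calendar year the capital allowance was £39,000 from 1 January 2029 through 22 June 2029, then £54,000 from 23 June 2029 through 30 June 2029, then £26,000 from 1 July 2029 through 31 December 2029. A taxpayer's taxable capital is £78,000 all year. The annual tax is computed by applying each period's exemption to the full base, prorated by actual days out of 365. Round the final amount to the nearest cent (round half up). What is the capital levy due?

£384.41

1 January – 22 June 2029: 173 days, exemption £39,000 → (£78,000 − £39,000) × 0.85% × 173/365 = £157.1219
23 June – 30 June 2029: 8 days, exemption £54,000 → (£78,000 − £54,000) × 0.85% × 8/365 = £4.4712
1 July – 31 December 2029: 184 days, exemption £26,000 → (£78,000 − £26,000) × 0.85% × 184/365 = £222.8164
Total = £384.4096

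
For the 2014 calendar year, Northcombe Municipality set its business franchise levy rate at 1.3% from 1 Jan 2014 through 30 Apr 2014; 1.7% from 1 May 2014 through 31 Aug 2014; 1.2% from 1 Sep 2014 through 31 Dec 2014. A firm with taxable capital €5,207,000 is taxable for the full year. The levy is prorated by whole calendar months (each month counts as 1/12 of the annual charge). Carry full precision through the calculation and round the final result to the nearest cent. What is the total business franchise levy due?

€72,898.00

1 Jan – 30 Apr 2014: 4 months at 1.3% → €5,207,000 × 1.3% × 4/12 = €22,563.6667
1 May – 31 Aug 2014: 4 months at 1.7% → €5,207,000 × 1.7% × 4/12 = €29,506.3333
1 Sep – 31 Dec 2014: 4 months at 1.2% → €5,207,000 × 1.2% × 4/12 = €20,828.0000
Total = €72,898.0000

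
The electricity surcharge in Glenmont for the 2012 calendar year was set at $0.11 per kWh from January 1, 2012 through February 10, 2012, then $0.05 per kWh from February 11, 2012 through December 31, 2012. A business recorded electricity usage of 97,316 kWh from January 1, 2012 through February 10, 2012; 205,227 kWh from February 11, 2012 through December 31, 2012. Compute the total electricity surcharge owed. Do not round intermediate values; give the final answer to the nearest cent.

$20,966.11

January 1 – February 10, 2012: 97,316 kWh at $0.11/kWh → $10,704.76
February 11 – December 31, 2012: 205,227 kWh at $0.05/kWh → $10,261.35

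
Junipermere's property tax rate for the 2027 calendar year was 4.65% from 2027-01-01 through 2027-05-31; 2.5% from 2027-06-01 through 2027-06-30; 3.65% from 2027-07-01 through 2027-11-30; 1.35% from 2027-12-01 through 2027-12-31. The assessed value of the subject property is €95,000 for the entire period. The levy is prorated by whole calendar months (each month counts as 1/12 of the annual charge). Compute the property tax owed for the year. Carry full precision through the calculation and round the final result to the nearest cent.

2027-01-01 to 2027-05-31: 5 months at 4.65% → €95,000 × 4.65% × 5/12 = €1,840.6250
2027-06-01 to 2027-06-30: 1 month at 2.5% → €95,000 × 2.5% × 1/12 = €197.9167
2027-07-01 to 2027-11-30: 5 months at 3.65% → €95,000 × 3.65% × 5/12 = €1,444.7917
2027-12-01 to 2027-12-31: 1 month at 1.35% → €95,000 × 1.35% × 1/12 = €106.8750
Total = €3,590.2083

€3,590.21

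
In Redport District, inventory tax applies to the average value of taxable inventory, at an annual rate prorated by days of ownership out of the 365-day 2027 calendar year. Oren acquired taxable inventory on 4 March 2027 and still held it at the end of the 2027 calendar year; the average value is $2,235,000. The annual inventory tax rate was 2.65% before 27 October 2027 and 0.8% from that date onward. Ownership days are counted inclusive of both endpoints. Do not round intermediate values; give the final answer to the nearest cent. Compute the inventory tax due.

$41,690.40

4 March – 26 October 2027: 237 days at 2.65% → $2,235,000 × 2.65% × 237/365 = $38,457.3082
27 October – 31 December 2027: 66 days at 0.8% → $2,235,000 × 0.8% × 66/365 = $3,233.0959
Total = $41,690.4041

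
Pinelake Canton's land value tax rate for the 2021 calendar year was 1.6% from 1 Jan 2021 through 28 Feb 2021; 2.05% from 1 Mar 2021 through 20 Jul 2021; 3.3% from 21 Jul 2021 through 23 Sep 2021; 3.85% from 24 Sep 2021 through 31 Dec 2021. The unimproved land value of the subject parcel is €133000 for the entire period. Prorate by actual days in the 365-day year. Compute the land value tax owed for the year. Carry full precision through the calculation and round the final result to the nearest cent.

€3575.15

1 Jan – 28 Feb 2021: 59 days at 1.6% → €133000 × 1.6% × 59/365 = €343.9781
1 Mar – 20 Jul 2021: 142 days at 2.05% → €133000 × 2.05% × 142/365 = €1060.7205
21 Jul – 23 Sep 2021: 65 days at 3.3% → €133000 × 3.3% × 65/365 = €781.6027
24 Sep – 31 Dec 2021: 99 days at 3.85% → €133000 × 3.85% × 99/365 = €1388.8479
Total = €3575.1493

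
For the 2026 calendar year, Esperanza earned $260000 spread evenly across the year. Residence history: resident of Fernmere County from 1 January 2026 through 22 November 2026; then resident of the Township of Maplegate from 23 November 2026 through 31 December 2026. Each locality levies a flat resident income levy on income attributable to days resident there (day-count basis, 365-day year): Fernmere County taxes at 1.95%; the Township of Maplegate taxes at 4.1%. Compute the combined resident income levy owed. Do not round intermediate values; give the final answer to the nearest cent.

Fernmere County, 1 January – 22 November 2026: 326 days → $260000 × 1.95% × 326/365 = $4528.2740
The Township of Maplegate, 23 November – 31 December 2026: 39 days → $260000 × 4.1% × 39/365 = $1139.0137
Total = $5667.2877

$5667.29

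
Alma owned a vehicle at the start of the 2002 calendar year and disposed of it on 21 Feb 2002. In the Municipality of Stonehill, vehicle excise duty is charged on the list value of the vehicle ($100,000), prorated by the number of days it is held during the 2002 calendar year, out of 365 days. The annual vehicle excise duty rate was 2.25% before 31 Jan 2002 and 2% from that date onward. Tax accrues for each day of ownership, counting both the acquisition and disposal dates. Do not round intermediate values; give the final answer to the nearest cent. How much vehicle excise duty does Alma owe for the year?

$305.48

1 Jan – 30 Jan 2002: 30 days at 2.25% → $100,000 × 2.25% × 30/365 = $184.9315
31 Jan – 21 Feb 2002: 22 days at 2% → $100,000 × 2% × 22/365 = $120.5479
Total = $305.4795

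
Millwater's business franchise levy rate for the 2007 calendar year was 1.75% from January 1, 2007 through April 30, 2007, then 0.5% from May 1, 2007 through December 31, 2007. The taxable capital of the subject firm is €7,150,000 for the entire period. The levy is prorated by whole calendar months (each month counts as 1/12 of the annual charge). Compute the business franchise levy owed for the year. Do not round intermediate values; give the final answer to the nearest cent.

€65,541.67

January 1 – April 30, 2007: 4 months at 1.75% → €7,150,000 × 1.75% × 4/12 = €41,708.3333
May 1 – December 31, 2007: 8 months at 0.5% → €7,150,000 × 0.5% × 8/12 = €23,833.3333
Total = €65,541.6667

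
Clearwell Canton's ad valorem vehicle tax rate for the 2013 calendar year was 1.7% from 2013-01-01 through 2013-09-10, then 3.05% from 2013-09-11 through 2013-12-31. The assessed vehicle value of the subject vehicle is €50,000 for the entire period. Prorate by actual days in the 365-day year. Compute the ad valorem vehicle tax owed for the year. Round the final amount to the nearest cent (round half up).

€1,057.12

2013-01-01 to 2013-09-10: 253 days at 1.7% → €50,000 × 1.7% × 253/365 = €589.1781
2013-09-11 to 2013-12-31: 112 days at 3.05% → €50,000 × 3.05% × 112/365 = €467.9452
Total = €1,057.1233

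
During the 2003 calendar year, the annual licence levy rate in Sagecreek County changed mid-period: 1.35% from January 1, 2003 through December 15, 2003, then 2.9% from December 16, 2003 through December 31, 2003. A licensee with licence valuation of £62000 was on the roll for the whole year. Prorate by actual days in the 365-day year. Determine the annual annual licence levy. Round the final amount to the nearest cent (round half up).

£879.13

January 1 – December 15, 2003: 349 days at 1.35% → £62000 × 1.35% × 349/365 = £800.3096
December 16 – December 31, 2003: 16 days at 2.9% → £62000 × 2.9% × 16/365 = £78.8164
Total = £879.1260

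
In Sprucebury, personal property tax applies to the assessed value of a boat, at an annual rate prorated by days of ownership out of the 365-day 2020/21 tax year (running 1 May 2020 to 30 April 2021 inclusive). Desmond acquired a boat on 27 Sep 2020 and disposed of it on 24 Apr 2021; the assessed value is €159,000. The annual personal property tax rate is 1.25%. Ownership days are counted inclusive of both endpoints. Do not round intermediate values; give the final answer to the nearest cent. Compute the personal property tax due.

€1,143.49

Days held (27 Sep 2020 – 24 Apr 2021): 210 out of 365
Tax = €159,000 × 1.25% × 210/365 = €1,143.4932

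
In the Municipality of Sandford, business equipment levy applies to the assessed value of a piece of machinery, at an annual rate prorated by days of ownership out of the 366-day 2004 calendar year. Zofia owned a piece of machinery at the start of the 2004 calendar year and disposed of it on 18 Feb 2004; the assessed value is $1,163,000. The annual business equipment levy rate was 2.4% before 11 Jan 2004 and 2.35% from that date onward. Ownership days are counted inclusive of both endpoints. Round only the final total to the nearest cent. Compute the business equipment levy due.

$3,674.89

1 Jan – 10 Jan 2004: 10 days at 2.4% → $1,163,000 × 2.4% × 10/366 = $762.6230
11 Jan – 18 Feb 2004: 39 days at 2.35% → $1,163,000 × 2.35% × 39/366 = $2,912.2664
Total = $3,674.8893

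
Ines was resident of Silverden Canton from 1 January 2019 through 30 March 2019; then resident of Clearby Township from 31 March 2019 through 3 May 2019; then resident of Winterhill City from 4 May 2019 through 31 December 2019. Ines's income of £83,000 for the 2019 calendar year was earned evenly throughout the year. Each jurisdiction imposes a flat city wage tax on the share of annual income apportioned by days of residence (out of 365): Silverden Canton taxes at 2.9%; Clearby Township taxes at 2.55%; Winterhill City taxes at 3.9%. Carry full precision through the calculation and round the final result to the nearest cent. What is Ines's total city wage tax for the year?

£2,930.24

Silverden Canton, 1 January – 30 March 2019: 89 days → £83,000 × 2.9% × 89/365 = £586.9123
Clearby Township, 31 March – 3 May 2019: 34 days → £83,000 × 2.55% × 34/365 = £197.1534
Winterhill City, 4 May – 31 December 2019: 242 days → £83,000 × 3.9% × 242/365 = £2,146.1753
Total = £2,930.2411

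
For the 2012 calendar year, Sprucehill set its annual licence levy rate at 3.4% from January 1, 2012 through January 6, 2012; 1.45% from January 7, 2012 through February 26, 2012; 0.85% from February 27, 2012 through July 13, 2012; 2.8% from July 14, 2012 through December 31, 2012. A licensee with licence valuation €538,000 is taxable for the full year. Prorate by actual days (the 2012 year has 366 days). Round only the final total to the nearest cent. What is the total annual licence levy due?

€10,149.24

January 1 – January 6, 2012: 6 days at 3.4% → €538,000 × 3.4% × 6/366 = €299.8689
January 7 – February 26, 2012: 51 days at 1.45% → €538,000 × 1.45% × 51/366 = €1,087.0246
February 27 – July 13, 2012: 138 days at 0.85% → €538,000 × 0.85% × 138/366 = €1,724.2459
July 14 – December 31, 2012: 171 days at 2.8% → €538,000 × 2.8% × 171/366 = €7,038.0984
Total = €10,149.2377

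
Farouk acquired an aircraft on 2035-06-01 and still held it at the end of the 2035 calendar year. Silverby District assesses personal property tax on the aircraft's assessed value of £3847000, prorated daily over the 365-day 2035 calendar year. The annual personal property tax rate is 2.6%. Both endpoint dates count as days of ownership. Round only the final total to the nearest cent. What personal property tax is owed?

£58643.04

Days held (2035-06-01 to 2035-12-31): 214 out of 365
Tax = £3847000 × 2.6% × 214/365 = £58643.0356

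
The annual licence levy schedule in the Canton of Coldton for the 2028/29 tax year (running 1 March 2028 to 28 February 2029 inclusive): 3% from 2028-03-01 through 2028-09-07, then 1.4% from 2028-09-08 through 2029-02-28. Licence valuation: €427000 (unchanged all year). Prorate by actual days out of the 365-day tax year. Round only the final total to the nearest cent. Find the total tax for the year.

2028-03-01 to 2028-09-07: 191 days at 3% → €427000 × 3% × 191/365 = €6703.3151
2028-09-08 to 2029-02-28: 174 days at 1.4% → €427000 × 1.4% × 174/365 = €2849.7863
Total = €9553.1014

€9553.10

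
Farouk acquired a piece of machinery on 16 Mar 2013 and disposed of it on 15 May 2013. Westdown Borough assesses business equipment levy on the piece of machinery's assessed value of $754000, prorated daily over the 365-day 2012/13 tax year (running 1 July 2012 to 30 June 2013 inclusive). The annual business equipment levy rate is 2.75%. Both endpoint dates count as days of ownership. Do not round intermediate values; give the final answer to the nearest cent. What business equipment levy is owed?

Days held (16 Mar – 15 May 2013): 61 out of 365
Tax = $754000 × 2.75% × 61/365 = $3465.3014

$3465.30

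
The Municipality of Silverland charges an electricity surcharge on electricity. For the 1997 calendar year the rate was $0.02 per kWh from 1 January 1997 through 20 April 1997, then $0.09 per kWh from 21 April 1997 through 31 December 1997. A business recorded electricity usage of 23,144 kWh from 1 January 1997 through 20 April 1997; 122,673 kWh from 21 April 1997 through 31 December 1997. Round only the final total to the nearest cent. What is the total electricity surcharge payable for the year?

1 January – 20 April 1997: 23,144 kWh at $0.02/kWh → $462.88
21 April – 31 December 1997: 122,673 kWh at $0.09/kWh → $11,040.57

$11,503.45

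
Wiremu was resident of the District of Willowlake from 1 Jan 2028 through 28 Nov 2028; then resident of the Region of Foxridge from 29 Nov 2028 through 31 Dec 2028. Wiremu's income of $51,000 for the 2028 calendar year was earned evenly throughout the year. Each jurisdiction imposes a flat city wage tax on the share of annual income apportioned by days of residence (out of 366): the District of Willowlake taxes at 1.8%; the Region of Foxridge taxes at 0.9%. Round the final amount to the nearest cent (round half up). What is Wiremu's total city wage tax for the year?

$876.61

The District of Willowlake, 1 Jan – 28 Nov 2028: 333 days → $51,000 × 1.8% × 333/366 = $835.2295
The Region of Foxridge, 29 Nov – 31 Dec 2028: 33 days → $51,000 × 0.9% × 33/366 = $41.3852
Total = $876.6148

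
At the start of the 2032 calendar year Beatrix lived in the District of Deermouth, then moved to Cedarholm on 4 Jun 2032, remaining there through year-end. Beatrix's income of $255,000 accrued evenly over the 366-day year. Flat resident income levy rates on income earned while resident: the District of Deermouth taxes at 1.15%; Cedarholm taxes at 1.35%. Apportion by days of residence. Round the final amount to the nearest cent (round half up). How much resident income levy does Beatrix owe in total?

$3,226.52

The District of Deermouth, 1 Jan – 3 Jun 2032: 155 days → $255,000 × 1.15% × 155/366 = $1,241.9057
Cedarholm, 4 Jun – 31 Dec 2032: 211 days → $255,000 × 1.35% × 211/366 = $1,984.6107
Total = $3,226.5164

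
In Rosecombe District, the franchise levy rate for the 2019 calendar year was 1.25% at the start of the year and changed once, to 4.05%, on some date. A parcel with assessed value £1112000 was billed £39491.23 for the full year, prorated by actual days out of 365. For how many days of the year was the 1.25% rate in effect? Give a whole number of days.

65 days

Let d = days at the first rate; then 365 − d days at the second rate.
£1112000 × [1.25%·d + 4.05%·(365−d)] / 365 = £39491.23
Solving gives d = 65, so the new rate took effect on 7 Mar 2019.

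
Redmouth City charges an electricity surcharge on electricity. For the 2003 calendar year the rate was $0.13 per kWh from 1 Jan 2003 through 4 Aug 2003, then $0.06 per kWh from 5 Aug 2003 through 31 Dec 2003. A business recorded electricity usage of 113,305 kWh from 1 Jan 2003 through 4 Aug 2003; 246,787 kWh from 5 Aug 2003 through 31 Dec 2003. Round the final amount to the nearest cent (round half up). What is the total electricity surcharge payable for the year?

$29536.87

1 Jan – 4 Aug 2003: 113,305 kWh at $0.13/kWh → $14729.65
5 Aug – 31 Dec 2003: 246,787 kWh at $0.06/kWh → $14807.22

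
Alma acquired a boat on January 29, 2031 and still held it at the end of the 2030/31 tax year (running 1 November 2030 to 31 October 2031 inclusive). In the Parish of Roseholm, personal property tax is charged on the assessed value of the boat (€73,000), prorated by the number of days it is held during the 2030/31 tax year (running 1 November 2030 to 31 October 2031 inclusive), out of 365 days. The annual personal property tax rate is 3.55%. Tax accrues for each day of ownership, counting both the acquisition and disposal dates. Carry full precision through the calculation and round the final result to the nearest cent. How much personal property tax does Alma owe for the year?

Days held (January 29 – October 31, 2031): 276 out of 365
Tax = €73,000 × 3.55% × 276/365 = €1,959.6000

€1,959.60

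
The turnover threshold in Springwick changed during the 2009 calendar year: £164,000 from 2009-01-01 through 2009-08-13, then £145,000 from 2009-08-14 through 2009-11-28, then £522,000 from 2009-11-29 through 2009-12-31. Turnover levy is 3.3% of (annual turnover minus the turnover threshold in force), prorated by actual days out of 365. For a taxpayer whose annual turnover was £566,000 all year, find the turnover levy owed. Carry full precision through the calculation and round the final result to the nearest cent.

2009-01-01 to 2009-08-13: 225 days, exemption £164,000 → (£566,000 − £164,000) × 3.3% × 225/365 = £8,177.6712
2009-08-14 to 2009-11-28: 107 days, exemption £145,000 → (£566,000 − £145,000) × 3.3% × 107/365 = £4,072.7425
2009-11-29 to 2009-12-31: 33 days, exemption £522,000 → (£566,000 − £522,000) × 3.3% × 33/365 = £131.2767
Total = £12,381.6904

£12,381.69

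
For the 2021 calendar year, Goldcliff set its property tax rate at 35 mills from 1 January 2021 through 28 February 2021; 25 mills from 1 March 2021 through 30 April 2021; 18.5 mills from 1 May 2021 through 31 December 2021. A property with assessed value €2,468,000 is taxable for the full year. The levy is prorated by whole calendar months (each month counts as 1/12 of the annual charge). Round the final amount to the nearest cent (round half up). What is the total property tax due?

€55,118.67

1 January – 28 February 2021: 2 months at 35 mills → €2,468,000 × 3.5% × 2/12 = €14,396.6667
1 March – 30 April 2021: 2 months at 25 mills → €2,468,000 × 2.5% × 2/12 = €10,283.3333
1 May – 31 December 2021: 8 months at 18.5 mills → €2,468,000 × 1.85% × 8/12 = €30,438.6667
Total = €55,118.6667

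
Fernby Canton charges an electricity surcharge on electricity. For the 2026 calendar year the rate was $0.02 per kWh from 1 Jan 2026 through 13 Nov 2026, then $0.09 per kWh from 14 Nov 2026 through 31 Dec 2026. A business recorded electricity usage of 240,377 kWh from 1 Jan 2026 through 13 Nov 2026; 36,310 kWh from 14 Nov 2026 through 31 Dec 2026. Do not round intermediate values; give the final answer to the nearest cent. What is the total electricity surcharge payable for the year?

$8075.44

1 Jan – 13 Nov 2026: 240,377 kWh at $0.02/kWh → $4807.54
14 Nov – 31 Dec 2026: 36,310 kWh at $0.09/kWh → $3267.90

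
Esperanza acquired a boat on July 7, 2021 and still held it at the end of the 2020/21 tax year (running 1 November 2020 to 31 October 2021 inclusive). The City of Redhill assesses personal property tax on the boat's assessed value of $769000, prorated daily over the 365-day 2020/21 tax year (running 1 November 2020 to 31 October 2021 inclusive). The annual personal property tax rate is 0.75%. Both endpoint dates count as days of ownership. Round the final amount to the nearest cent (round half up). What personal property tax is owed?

$1848.76

Days held (July 7 – October 31, 2021): 117 out of 365
Tax = $769000 × 0.75% × 117/365 = $1848.7603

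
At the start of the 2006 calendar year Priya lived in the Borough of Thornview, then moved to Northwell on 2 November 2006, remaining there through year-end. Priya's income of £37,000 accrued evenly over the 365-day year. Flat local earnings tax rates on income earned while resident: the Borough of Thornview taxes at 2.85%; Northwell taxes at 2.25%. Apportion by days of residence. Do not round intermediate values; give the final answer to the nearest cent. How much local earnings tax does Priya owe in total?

£1,018.01

The Borough of Thornview, 1 January – 1 November 2006: 305 days → £37,000 × 2.85% × 305/365 = £881.1575
Northwell, 2 November – 31 December 2006: 60 days → £37,000 × 2.25% × 60/365 = £136.8493
Total = £1,018.0068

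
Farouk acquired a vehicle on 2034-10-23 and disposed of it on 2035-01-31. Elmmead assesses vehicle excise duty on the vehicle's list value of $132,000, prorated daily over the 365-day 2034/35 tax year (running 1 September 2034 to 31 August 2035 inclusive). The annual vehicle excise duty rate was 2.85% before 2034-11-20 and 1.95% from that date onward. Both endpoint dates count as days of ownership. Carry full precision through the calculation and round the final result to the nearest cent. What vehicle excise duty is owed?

$803.39

2034-10-23 to 2034-11-19: 28 days at 2.85% → $132,000 × 2.85% × 28/365 = $288.5918
2034-11-20 to 2035-01-31: 73 days at 1.95% → $132,000 × 1.95% × 73/365 = $514.8000
Total = $803.3918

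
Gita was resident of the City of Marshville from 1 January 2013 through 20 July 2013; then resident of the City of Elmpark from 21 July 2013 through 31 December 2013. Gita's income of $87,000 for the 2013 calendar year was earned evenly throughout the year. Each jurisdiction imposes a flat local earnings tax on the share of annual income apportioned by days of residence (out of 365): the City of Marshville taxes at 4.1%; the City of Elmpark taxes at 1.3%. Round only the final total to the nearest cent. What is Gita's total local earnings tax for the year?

The City of Marshville, 1 January – 20 July 2013: 201 days → $87,000 × 4.1% × 201/365 = $1,964.2932
The City of Elmpark, 21 July – 31 December 2013: 164 days → $87,000 × 1.3% × 164/365 = $508.1753
Total = $2,472.4685

$2,472.47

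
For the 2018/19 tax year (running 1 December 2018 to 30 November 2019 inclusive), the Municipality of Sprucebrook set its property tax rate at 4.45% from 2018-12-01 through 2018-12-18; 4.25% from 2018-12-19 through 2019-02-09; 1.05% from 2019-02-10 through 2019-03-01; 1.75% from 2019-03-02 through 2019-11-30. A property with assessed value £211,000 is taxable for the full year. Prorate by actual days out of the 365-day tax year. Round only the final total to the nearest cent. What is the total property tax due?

£4,658.48

2018-12-01 to 2018-12-18: 18 days at 4.45% → £211,000 × 4.45% × 18/365 = £463.0438
2018-12-19 to 2019-02-09: 53 days at 4.25% → £211,000 × 4.25% × 53/365 = £1,302.1301
2019-02-10 to 2019-03-01: 20 days at 1.05% → £211,000 × 1.05% × 20/365 = £121.3973
2019-03-02 to 2019-11-30: 274 days at 1.75% → £211,000 × 1.75% × 274/365 = £2,771.9041
Total = £4,658.4753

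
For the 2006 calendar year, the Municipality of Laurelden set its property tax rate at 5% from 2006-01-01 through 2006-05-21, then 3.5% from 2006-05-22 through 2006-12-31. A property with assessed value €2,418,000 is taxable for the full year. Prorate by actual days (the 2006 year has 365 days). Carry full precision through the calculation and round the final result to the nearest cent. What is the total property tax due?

€98,641.15

2006-01-01 to 2006-05-21: 141 days at 5% → €2,418,000 × 5% × 141/365 = €46,703.8356
2006-05-22 to 2006-12-31: 224 days at 3.5% → €2,418,000 × 3.5% × 224/365 = €51,937.3151
Total = €98,641.1507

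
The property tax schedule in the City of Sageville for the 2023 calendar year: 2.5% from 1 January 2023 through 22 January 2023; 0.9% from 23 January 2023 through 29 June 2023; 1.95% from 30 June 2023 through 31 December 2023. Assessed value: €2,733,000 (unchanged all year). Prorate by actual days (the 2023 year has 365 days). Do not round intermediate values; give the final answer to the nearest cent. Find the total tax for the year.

€41,777.46

1 January – 22 January 2023: 22 days at 2.5% → €2,733,000 × 2.5% × 22/365 = €4,118.2192
23 January – 29 June 2023: 158 days at 0.9% → €2,733,000 × 0.9% × 158/365 = €10,647.4685
30 June – 31 December 2023: 185 days at 1.95% → €2,733,000 × 1.95% × 185/365 = €27,011.7740
Total = €41,777.4616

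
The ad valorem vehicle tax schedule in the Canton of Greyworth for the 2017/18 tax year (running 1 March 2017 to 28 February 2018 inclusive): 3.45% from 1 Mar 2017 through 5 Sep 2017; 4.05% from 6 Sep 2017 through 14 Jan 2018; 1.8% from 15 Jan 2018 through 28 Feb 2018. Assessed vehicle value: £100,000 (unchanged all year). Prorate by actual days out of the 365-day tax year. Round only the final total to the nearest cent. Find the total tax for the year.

1 Mar – 5 Sep 2017: 189 days at 3.45% → £100,000 × 3.45% × 189/365 = £1,786.4384
6 Sep 2017 – 14 Jan 2018: 131 days at 4.05% → £100,000 × 4.05% × 131/365 = £1,453.5616
15 Jan – 28 Feb 2018: 45 days at 1.8% → £100,000 × 1.8% × 45/365 = £221.9178
Total = £3,461.9178

£3,461.92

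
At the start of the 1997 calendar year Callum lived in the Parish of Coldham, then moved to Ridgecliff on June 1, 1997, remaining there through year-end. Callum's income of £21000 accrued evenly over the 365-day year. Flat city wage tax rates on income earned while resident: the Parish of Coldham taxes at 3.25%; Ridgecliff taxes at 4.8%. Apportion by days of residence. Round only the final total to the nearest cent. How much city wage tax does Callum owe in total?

The Parish of Coldham, January 1 – May 31, 1997: 151 days → £21000 × 3.25% × 151/365 = £282.3493
Ridgecliff, June 1 – December 31, 1997: 214 days → £21000 × 4.8% × 214/365 = £590.9918
Total = £873.3411

£873.34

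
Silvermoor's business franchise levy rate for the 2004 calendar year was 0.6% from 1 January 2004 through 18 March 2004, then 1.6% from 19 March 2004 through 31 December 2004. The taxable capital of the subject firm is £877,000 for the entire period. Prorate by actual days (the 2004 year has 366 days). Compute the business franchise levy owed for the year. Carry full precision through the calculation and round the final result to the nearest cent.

1 January – 18 March 2004: 78 days at 0.6% → £877,000 × 0.6% × 78/366 = £1,121.4098
19 March – 31 December 2004: 288 days at 1.6% → £877,000 × 1.6% × 288/366 = £11,041.5738
Total = £12,162.9836

£12,162.98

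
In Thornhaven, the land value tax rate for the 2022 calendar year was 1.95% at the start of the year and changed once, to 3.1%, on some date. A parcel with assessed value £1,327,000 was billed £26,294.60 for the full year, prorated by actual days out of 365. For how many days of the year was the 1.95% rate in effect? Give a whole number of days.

Let d = days at the first rate; then 365 − d days at the second rate.
£1,327,000 × [1.95%·d + 3.1%·(365−d)] / 365 = £26,294.60
Solving gives d = 355, so the new rate took effect on December 22, 2022.

355 days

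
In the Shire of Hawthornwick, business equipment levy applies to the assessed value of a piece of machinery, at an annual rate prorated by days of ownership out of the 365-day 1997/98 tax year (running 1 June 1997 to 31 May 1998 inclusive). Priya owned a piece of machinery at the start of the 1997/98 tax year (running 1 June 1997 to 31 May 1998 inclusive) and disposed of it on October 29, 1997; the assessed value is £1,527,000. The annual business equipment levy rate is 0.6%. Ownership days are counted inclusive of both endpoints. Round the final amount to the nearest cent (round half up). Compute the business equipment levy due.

£3,790.31

Days held (June 1 – October 29, 1997): 151 out of 365
Tax = £1,527,000 × 0.6% × 151/365 = £3,790.3068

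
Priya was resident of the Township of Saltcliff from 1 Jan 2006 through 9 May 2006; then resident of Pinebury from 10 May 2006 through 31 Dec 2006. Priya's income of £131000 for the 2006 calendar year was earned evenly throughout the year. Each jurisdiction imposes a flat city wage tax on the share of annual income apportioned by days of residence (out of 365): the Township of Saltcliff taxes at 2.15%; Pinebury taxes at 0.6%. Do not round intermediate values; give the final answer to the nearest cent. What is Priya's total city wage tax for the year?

£1503.63

The Township of Saltcliff, 1 Jan – 9 May 2006: 129 days → £131000 × 2.15% × 129/365 = £995.4205
Pinebury, 10 May – 31 Dec 2006: 236 days → £131000 × 0.6% × 236/365 = £508.2082
Total = £1503.6288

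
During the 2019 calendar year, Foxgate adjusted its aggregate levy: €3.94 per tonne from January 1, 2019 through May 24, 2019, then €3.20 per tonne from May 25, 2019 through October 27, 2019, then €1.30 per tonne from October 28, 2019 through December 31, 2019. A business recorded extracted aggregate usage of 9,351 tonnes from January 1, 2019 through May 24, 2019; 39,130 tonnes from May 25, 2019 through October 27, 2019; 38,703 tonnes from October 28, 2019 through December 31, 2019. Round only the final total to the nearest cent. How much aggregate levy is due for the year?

January 1 – May 24, 2019: 9,351 tonnes at €3.94/tonne → €36,842.94
May 25 – October 27, 2019: 39,130 tonnes at €3.20/tonne → €125,216.00
October 28 – December 31, 2019: 38,703 tonnes at €1.30/tonne → €50,313.90

€212,372.84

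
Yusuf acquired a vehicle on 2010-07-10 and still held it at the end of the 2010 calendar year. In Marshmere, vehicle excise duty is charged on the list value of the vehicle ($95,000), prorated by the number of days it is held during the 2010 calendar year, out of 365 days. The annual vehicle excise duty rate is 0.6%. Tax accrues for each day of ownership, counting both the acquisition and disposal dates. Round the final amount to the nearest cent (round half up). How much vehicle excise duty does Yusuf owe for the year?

$273.29

Days held (2010-07-10 to 2010-12-31): 175 out of 365
Tax = $95,000 × 0.6% × 175/365 = $273.2877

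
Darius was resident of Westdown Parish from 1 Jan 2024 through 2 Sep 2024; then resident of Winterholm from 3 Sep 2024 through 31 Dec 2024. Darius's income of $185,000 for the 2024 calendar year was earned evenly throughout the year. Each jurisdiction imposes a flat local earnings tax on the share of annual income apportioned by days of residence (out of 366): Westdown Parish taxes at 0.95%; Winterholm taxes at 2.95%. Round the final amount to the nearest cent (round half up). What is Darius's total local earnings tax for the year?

Westdown Parish, 1 Jan – 2 Sep 2024: 246 days → $185,000 × 0.95% × 246/366 = $1,181.2705
Winterholm, 3 Sep – 31 Dec 2024: 120 days → $185,000 × 2.95% × 120/366 = $1,789.3443
Total = $2,970.6148

$2,970.61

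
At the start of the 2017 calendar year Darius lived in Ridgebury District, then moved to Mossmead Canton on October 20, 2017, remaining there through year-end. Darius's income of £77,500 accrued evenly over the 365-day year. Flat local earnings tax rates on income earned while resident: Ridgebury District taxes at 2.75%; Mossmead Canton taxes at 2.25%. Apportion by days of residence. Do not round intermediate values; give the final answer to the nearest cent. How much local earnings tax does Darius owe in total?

Ridgebury District, January 1 – October 19, 2017: 292 days → £77,500 × 2.75% × 292/365 = £1,705.0000
Mossmead Canton, October 20 – December 31, 2017: 73 days → £77,500 × 2.25% × 73/365 = £348.7500
Total = £2,053.7500

£2,053.75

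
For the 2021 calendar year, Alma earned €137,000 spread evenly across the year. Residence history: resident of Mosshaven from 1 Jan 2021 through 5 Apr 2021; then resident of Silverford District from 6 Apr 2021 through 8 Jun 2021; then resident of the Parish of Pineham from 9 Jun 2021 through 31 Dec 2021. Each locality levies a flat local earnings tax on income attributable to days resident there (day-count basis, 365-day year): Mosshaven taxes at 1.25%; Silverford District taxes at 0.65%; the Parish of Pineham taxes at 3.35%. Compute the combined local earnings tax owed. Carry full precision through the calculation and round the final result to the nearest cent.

Mosshaven, 1 Jan – 5 Apr 2021: 95 days → €137,000 × 1.25% × 95/365 = €445.7192
Silverford District, 6 Apr – 8 Jun 2021: 64 days → €137,000 × 0.65% × 64/365 = €156.1425
The Parish of Pineham, 9 Jun – 31 Dec 2021: 206 days → €137,000 × 3.35% × 206/365 = €2,590.2384
Total = €3,192.1000

€3,192.10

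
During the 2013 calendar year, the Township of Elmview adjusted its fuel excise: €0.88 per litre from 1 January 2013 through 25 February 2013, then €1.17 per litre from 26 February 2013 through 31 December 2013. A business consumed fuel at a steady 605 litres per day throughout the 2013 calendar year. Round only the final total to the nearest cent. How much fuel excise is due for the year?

€248540.05

1 January – 25 February 2013: 56 days × 605 litres/day = 33,880 litres at €0.88/litre → €29814.40
26 February – 31 December 2013: 309 days × 605 litres/day = 186,945 litres at €1.17/litre → €218725.65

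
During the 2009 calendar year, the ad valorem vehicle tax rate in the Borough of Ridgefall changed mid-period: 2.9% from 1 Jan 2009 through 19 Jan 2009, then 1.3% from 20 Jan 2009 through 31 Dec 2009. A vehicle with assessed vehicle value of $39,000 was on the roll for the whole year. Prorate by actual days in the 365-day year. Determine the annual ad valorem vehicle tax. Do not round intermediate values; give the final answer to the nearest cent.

$539.48

1 Jan – 19 Jan 2009: 19 days at 2.9% → $39,000 × 2.9% × 19/365 = $58.8740
20 Jan – 31 Dec 2009: 346 days at 1.3% → $39,000 × 1.3% × 346/365 = $480.6082
Total = $539.4822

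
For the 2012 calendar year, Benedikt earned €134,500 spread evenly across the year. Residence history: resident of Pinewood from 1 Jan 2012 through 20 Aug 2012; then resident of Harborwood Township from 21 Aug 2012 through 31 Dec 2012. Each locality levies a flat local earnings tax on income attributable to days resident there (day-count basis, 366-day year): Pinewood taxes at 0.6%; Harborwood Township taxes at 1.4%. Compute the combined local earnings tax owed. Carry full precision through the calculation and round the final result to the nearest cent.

€1,198.01

Pinewood, 1 Jan – 20 Aug 2012: 233 days → €134,500 × 0.6% × 233/366 = €513.7459
Harborwood Township, 21 Aug – 31 Dec 2012: 133 days → €134,500 × 1.4% × 133/366 = €684.2596
Total = €1,198.0055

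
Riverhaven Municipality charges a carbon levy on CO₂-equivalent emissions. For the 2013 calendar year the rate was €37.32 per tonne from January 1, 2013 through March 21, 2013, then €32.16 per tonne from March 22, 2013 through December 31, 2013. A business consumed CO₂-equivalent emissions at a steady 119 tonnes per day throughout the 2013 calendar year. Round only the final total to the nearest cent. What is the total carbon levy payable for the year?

€1,445,992.80

January 1 – March 21, 2013: 80 days × 119 tonnes/day = 9,520 tonnes at €37.32/tonne → €355,286.40
March 22 – December 31, 2013: 285 days × 119 tonnes/day = 33,915 tonnes at €32.16/tonne → €1,090,706.40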